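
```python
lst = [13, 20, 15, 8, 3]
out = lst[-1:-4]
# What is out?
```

lst has length 5. The slice lst[-1:-4] resolves to an empty index range, so the result is [].

[]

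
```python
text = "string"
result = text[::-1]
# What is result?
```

text has length 6. The slice text[::-1] selects indices [5, 4, 3, 2, 1, 0] (5->'g', 4->'n', 3->'i', 2->'r', 1->'t', 0->'s'), giving 'gnirts'.

'gnirts'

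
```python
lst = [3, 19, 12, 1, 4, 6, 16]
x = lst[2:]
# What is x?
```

lst has length 7. The slice lst[2:] selects indices [2, 3, 4, 5, 6] (2->12, 3->1, 4->4, 5->6, 6->16), giving [12, 1, 4, 6, 16].

[12, 1, 4, 6, 16]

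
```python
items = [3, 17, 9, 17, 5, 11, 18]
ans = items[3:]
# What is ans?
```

items has length 7. The slice items[3:] selects indices [3, 4, 5, 6] (3->17, 4->5, 5->11, 6->18), giving [17, 5, 11, 18].

[17, 5, 11, 18]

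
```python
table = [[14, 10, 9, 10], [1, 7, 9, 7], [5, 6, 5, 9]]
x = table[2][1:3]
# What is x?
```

table[2] = [5, 6, 5, 9]. table[2] has length 4. The slice table[2][1:3] selects indices [1, 2] (1->6, 2->5), giving [6, 5].

[6, 5]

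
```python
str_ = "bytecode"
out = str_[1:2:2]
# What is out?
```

str_ has length 8. The slice str_[1:2:2] selects indices [1] (1->'y'), giving 'y'.

'y'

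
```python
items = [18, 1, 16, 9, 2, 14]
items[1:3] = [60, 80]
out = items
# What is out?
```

items starts as [18, 1, 16, 9, 2, 14] (length 6). The slice items[1:3] covers indices [1, 2] with values [1, 16]. Replacing that slice with [60, 80] (same length) produces [18, 60, 80, 9, 2, 14].

[18, 60, 80, 9, 2, 14]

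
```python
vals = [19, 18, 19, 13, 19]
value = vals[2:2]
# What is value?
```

vals has length 5. The slice vals[2:2] resolves to an empty index range, so the result is [].

[]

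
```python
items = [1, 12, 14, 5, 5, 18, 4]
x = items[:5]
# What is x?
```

items has length 7. The slice items[:5] selects indices [0, 1, 2, 3, 4] (0->1, 1->12, 2->14, 3->5, 4->5), giving [1, 12, 14, 5, 5].

[1, 12, 14, 5, 5]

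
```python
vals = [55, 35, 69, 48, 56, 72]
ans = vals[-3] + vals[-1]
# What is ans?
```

vals has length 6. Negative index -3 maps to positive index 6 + (-3) = 3. vals[3] = 48.
vals has length 6. Negative index -1 maps to positive index 6 + (-1) = 5. vals[5] = 72.
Sum: 48 + 72 = 120.

120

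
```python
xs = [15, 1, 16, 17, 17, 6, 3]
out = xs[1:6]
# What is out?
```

xs has length 7. The slice xs[1:6] selects indices [1, 2, 3, 4, 5] (1->1, 2->16, 3->17, 4->17, 5->6), giving [1, 16, 17, 17, 6].

[1, 16, 17, 17, 6]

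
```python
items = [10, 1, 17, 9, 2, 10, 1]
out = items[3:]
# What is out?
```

items has length 7. The slice items[3:] selects indices [3, 4, 5, 6] (3->9, 4->2, 5->10, 6->1), giving [9, 2, 10, 1].

[9, 2, 10, 1]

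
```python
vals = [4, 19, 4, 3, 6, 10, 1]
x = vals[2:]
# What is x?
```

vals has length 7. The slice vals[2:] selects indices [2, 3, 4, 5, 6] (2->4, 3->3, 4->6, 5->10, 6->1), giving [4, 3, 6, 10, 1].

[4, 3, 6, 10, 1]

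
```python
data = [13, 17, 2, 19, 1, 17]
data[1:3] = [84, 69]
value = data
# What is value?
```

data starts as [13, 17, 2, 19, 1, 17] (length 6). The slice data[1:3] covers indices [1, 2] with values [17, 2]. Replacing that slice with [84, 69] (same length) produces [13, 84, 69, 19, 1, 17].

[13, 84, 69, 19, 1, 17]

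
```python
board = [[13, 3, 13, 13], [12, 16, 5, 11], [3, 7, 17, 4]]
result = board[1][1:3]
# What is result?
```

board[1] = [12, 16, 5, 11]. board[1] has length 4. The slice board[1][1:3] selects indices [1, 2] (1->16, 2->5), giving [16, 5].

[16, 5]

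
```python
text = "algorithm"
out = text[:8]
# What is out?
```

text has length 9. The slice text[:8] selects indices [0, 1, 2, 3, 4, 5, 6, 7] (0->'a', 1->'l', 2->'g', 3->'o', 4->'r', 5->'i', 6->'t', 7->'h'), giving 'algorith'.

'algorith'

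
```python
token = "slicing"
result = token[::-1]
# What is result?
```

token has length 7. The slice token[::-1] selects indices [6, 5, 4, 3, 2, 1, 0] (6->'g', 5->'n', 4->'i', 3->'c', 2->'i', 1->'l', 0->'s'), giving 'gnicils'.

'gnicils'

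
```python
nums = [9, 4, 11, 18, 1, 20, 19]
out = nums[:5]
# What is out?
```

nums has length 7. The slice nums[:5] selects indices [0, 1, 2, 3, 4] (0->9, 1->4, 2->11, 3->18, 4->1), giving [9, 4, 11, 18, 1].

[9, 4, 11, 18, 1]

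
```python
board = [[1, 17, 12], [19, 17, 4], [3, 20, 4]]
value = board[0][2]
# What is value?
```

board[0] = [1, 17, 12]. Taking column 2 of that row yields 12.

12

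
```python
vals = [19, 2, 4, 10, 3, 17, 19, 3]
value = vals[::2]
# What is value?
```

vals has length 8. The slice vals[::2] selects indices [0, 2, 4, 6] (0->19, 2->4, 4->3, 6->19), giving [19, 4, 3, 19].

[19, 4, 3, 19]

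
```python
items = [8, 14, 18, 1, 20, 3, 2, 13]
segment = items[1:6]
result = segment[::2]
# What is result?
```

items has length 8. The slice items[1:6] selects indices [1, 2, 3, 4, 5] (1->14, 2->18, 3->1, 4->20, 5->3), giving [14, 18, 1, 20, 3]. So segment = [14, 18, 1, 20, 3]. segment has length 5. The slice segment[::2] selects indices [0, 2, 4] (0->14, 2->1, 4->3), giving [14, 1, 3].

[14, 1, 3]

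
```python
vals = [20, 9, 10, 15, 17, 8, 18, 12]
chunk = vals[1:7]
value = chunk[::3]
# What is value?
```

vals has length 8. The slice vals[1:7] selects indices [1, 2, 3, 4, 5, 6] (1->9, 2->10, 3->15, 4->17, 5->8, 6->18), giving [9, 10, 15, 17, 8, 18]. So chunk = [9, 10, 15, 17, 8, 18]. chunk has length 6. The slice chunk[::3] selects indices [0, 3] (0->9, 3->17), giving [9, 17].

[9, 17]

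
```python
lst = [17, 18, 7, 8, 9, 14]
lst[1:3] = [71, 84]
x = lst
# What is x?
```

lst starts as [17, 18, 7, 8, 9, 14] (length 6). The slice lst[1:3] covers indices [1, 2] with values [18, 7]. Replacing that slice with [71, 84] (same length) produces [17, 71, 84, 8, 9, 14].

[17, 71, 84, 8, 9, 14]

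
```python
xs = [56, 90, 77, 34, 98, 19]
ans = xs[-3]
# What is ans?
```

xs has length 6. Negative index -3 maps to positive index 6 + (-3) = 3. xs[3] = 34.

34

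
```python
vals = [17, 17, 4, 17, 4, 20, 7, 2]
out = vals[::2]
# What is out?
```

vals has length 8. The slice vals[::2] selects indices [0, 2, 4, 6] (0->17, 2->4, 4->4, 6->7), giving [17, 4, 4, 7].

[17, 4, 4, 7]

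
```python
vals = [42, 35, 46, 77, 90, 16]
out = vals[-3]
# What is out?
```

vals has length 6. Negative index -3 maps to positive index 6 + (-3) = 3. vals[3] = 77.

77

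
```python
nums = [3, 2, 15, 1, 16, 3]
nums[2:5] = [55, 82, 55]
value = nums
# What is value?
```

nums starts as [3, 2, 15, 1, 16, 3] (length 6). The slice nums[2:5] covers indices [2, 3, 4] with values [15, 1, 16]. Replacing that slice with [55, 82, 55] (same length) produces [3, 2, 55, 82, 55, 3].

[3, 2, 55, 82, 55, 3]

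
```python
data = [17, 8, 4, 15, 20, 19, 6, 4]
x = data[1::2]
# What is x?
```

data has length 8. The slice data[1::2] selects indices [1, 3, 5, 7] (1->8, 3->15, 5->19, 7->4), giving [8, 15, 19, 4].

[8, 15, 19, 4]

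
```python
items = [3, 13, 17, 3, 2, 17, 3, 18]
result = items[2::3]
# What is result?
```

items has length 8. The slice items[2::3] selects indices [2, 5] (2->17, 5->17), giving [17, 17].

[17, 17]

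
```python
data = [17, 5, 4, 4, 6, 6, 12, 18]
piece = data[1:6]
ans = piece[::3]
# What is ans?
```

data has length 8. The slice data[1:6] selects indices [1, 2, 3, 4, 5] (1->5, 2->4, 3->4, 4->6, 5->6), giving [5, 4, 4, 6, 6]. So piece = [5, 4, 4, 6, 6]. piece has length 5. The slice piece[::3] selects indices [0, 3] (0->5, 3->6), giving [5, 6].

[5, 6]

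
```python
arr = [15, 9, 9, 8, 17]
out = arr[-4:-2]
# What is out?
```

arr has length 5. The slice arr[-4:-2] selects indices [1, 2] (1->9, 2->9), giving [9, 9].

[9, 9]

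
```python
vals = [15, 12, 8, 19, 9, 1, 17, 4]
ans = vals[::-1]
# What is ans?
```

vals has length 8. The slice vals[::-1] selects indices [7, 6, 5, 4, 3, 2, 1, 0] (7->4, 6->17, 5->1, 4->9, 3->19, 2->8, 1->12, 0->15), giving [4, 17, 1, 9, 19, 8, 12, 15].

[4, 17, 1, 9, 19, 8, 12, 15]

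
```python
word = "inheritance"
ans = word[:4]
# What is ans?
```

word has length 11. The slice word[:4] selects indices [0, 1, 2, 3] (0->'i', 1->'n', 2->'h', 3->'e'), giving 'inhe'.

'inhe'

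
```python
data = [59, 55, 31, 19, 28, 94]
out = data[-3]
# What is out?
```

data has length 6. Negative index -3 maps to positive index 6 + (-3) = 3. data[3] = 19.

19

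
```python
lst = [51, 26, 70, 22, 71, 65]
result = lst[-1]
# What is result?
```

lst has length 6. Negative index -1 maps to positive index 6 + (-1) = 5. lst[5] = 65.

65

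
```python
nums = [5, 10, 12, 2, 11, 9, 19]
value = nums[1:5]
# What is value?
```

nums has length 7. The slice nums[1:5] selects indices [1, 2, 3, 4] (1->10, 2->12, 3->2, 4->11), giving [10, 12, 2, 11].

[10, 12, 2, 11]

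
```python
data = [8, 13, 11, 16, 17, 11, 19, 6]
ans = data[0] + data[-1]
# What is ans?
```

data has length 8. data[0] = 8.
data has length 8. Negative index -1 maps to positive index 8 + (-1) = 7. data[7] = 6.
Sum: 8 + 6 = 14.

14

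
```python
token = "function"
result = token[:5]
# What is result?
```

token has length 8. The slice token[:5] selects indices [0, 1, 2, 3, 4] (0->'f', 1->'u', 2->'n', 3->'c', 4->'t'), giving 'funct'.

'funct'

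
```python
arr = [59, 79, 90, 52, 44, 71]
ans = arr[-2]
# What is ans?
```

arr has length 6. Negative index -2 maps to positive index 6 + (-2) = 4. arr[4] = 44.

44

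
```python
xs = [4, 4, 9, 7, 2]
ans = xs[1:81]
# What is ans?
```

xs has length 5. The slice xs[1:81] selects indices [1, 2, 3, 4] (1->4, 2->9, 3->7, 4->2), giving [4, 9, 7, 2].

[4, 9, 7, 2]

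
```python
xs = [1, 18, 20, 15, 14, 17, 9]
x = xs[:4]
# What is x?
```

xs has length 7. The slice xs[:4] selects indices [0, 1, 2, 3] (0->1, 1->18, 2->20, 3->15), giving [1, 18, 20, 15].

[1, 18, 20, 15]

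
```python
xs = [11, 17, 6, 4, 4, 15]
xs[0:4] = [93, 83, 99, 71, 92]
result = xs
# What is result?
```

xs starts as [11, 17, 6, 4, 4, 15] (length 6). The slice xs[0:4] covers indices [0, 1, 2, 3] with values [11, 17, 6, 4]. Replacing that slice with [93, 83, 99, 71, 92] (different length) produces [93, 83, 99, 71, 92, 4, 15].

[93, 83, 99, 71, 92, 4, 15]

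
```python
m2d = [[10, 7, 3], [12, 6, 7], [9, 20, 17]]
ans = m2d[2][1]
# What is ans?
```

m2d[2] = [9, 20, 17]. Taking column 1 of that row yields 20.

20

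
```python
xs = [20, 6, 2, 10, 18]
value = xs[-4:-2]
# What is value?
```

xs has length 5. The slice xs[-4:-2] selects indices [1, 2] (1->6, 2->2), giving [6, 2].

[6, 2]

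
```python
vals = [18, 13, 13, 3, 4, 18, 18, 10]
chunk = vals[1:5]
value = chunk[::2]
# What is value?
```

vals has length 8. The slice vals[1:5] selects indices [1, 2, 3, 4] (1->13, 2->13, 3->3, 4->4), giving [13, 13, 3, 4]. So chunk = [13, 13, 3, 4]. chunk has length 4. The slice chunk[::2] selects indices [0, 2] (0->13, 2->3), giving [13, 3].

[13, 3]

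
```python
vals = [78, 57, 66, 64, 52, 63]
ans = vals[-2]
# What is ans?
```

vals has length 6. Negative index -2 maps to positive index 6 + (-2) = 4. vals[4] = 52.

52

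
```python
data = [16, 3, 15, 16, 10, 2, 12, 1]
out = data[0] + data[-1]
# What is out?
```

data has length 8. data[0] = 16.
data has length 8. Negative index -1 maps to positive index 8 + (-1) = 7. data[7] = 1.
Sum: 16 + 1 = 17.

17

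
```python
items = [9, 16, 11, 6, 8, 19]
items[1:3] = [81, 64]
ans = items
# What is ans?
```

items starts as [9, 16, 11, 6, 8, 19] (length 6). The slice items[1:3] covers indices [1, 2] with values [16, 11]. Replacing that slice with [81, 64] (same length) produces [9, 81, 64, 6, 8, 19].

[9, 81, 64, 6, 8, 19]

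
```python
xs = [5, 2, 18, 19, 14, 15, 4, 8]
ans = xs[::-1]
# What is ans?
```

xs has length 8. The slice xs[::-1] selects indices [7, 6, 5, 4, 3, 2, 1, 0] (7->8, 6->4, 5->15, 4->14, 3->19, 2->18, 1->2, 0->5), giving [8, 4, 15, 14, 19, 18, 2, 5].

[8, 4, 15, 14, 19, 18, 2, 5]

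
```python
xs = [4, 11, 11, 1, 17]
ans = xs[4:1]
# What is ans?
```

xs has length 5. The slice xs[4:1] resolves to an empty index range, so the result is [].

[]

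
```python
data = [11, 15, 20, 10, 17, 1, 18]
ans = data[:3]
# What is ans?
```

data has length 7. The slice data[:3] selects indices [0, 1, 2] (0->11, 1->15, 2->20), giving [11, 15, 20].

[11, 15, 20]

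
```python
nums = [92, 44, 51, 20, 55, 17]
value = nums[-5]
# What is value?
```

nums has length 6. Negative index -5 maps to positive index 6 + (-5) = 1. nums[1] = 44.

44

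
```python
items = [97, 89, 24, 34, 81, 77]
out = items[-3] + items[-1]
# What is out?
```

items has length 6. Negative index -3 maps to positive index 6 + (-3) = 3. items[3] = 34.
items has length 6. Negative index -1 maps to positive index 6 + (-1) = 5. items[5] = 77.
Sum: 34 + 77 = 111.

111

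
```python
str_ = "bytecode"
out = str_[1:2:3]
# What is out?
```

str_ has length 8. The slice str_[1:2:3] selects indices [1] (1->'y'), giving 'y'.

'y'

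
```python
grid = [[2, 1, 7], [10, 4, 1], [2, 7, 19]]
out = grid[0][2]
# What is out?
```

grid[0] = [2, 1, 7]. Taking column 2 of that row yields 7.

7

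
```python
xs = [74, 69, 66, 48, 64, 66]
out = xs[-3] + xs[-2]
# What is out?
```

xs has length 6. Negative index -3 maps to positive index 6 + (-3) = 3. xs[3] = 48.
xs has length 6. Negative index -2 maps to positive index 6 + (-2) = 4. xs[4] = 64.
Sum: 48 + 64 = 112.

112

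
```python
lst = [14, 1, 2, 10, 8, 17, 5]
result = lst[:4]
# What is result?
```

lst has length 7. The slice lst[:4] selects indices [0, 1, 2, 3] (0->14, 1->1, 2->2, 3->10), giving [14, 1, 2, 10].

[14, 1, 2, 10]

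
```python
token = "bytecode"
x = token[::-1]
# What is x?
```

token has length 8. The slice token[::-1] selects indices [7, 6, 5, 4, 3, 2, 1, 0] (7->'e', 6->'d', 5->'o', 4->'c', 3->'e', 2->'t', 1->'y', 0->'b'), giving 'edocetyb'.

'edocetyb'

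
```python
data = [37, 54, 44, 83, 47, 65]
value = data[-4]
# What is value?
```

data has length 6. Negative index -4 maps to positive index 6 + (-4) = 2. data[2] = 44.

44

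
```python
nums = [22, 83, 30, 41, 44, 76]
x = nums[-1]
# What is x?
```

nums has length 6. Negative index -1 maps to positive index 6 + (-1) = 5. nums[5] = 76.

76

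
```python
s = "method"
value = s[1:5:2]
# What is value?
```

s has length 6. The slice s[1:5:2] selects indices [1, 3] (1->'e', 3->'h'), giving 'eh'.

'eh'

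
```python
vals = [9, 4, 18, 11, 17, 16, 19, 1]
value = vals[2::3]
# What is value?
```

vals has length 8. The slice vals[2::3] selects indices [2, 5] (2->18, 5->16), giving [18, 16].

[18, 16]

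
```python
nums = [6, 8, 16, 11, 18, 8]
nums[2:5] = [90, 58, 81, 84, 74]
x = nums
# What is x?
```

nums starts as [6, 8, 16, 11, 18, 8] (length 6). The slice nums[2:5] covers indices [2, 3, 4] with values [16, 11, 18]. Replacing that slice with [90, 58, 81, 84, 74] (different length) produces [6, 8, 90, 58, 81, 84, 74, 8].

[6, 8, 90, 58, 81, 84, 74, 8]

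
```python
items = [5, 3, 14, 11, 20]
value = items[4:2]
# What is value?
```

items has length 5. The slice items[4:2] resolves to an empty index range, so the result is [].

[]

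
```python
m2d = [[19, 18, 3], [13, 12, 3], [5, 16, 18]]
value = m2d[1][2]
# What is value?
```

m2d[1] = [13, 12, 3]. Taking column 2 of that row yields 3.

3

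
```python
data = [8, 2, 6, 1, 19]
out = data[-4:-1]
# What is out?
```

data has length 5. The slice data[-4:-1] selects indices [1, 2, 3] (1->2, 2->6, 3->1), giving [2, 6, 1].

[2, 6, 1]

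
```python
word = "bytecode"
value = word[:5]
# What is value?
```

word has length 8. The slice word[:5] selects indices [0, 1, 2, 3, 4] (0->'b', 1->'y', 2->'t', 3->'e', 4->'c'), giving 'bytec'.

'bytec'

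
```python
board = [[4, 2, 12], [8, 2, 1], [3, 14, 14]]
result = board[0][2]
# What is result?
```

board[0] = [4, 2, 12]. Taking column 2 of that row yields 12.

12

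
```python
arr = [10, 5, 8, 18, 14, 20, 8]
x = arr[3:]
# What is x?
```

arr has length 7. The slice arr[3:] selects indices [3, 4, 5, 6] (3->18, 4->14, 5->20, 6->8), giving [18, 14, 20, 8].

[18, 14, 20, 8]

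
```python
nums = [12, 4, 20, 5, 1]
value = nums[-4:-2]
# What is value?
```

nums has length 5. The slice nums[-4:-2] selects indices [1, 2] (1->4, 2->20), giving [4, 20].

[4, 20]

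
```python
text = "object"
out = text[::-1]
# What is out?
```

text has length 6. The slice text[::-1] selects indices [5, 4, 3, 2, 1, 0] (5->'t', 4->'c', 3->'e', 2->'j', 1->'b', 0->'o'), giving 'tcejbo'.

'tcejbo'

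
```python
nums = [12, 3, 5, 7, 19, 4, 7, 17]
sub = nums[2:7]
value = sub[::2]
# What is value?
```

nums has length 8. The slice nums[2:7] selects indices [2, 3, 4, 5, 6] (2->5, 3->7, 4->19, 5->4, 6->7), giving [5, 7, 19, 4, 7]. So sub = [5, 7, 19, 4, 7]. sub has length 5. The slice sub[::2] selects indices [0, 2, 4] (0->5, 2->19, 4->7), giving [5, 19, 7].

[5, 19, 7]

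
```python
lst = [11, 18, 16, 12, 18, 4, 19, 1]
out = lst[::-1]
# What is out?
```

lst has length 8. The slice lst[::-1] selects indices [7, 6, 5, 4, 3, 2, 1, 0] (7->1, 6->19, 5->4, 4->18, 3->12, 2->16, 1->18, 0->11), giving [1, 19, 4, 18, 12, 16, 18, 11].

[1, 19, 4, 18, 12, 16, 18, 11]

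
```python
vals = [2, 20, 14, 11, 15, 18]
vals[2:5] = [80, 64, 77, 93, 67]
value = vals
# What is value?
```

vals starts as [2, 20, 14, 11, 15, 18] (length 6). The slice vals[2:5] covers indices [2, 3, 4] with values [14, 11, 15]. Replacing that slice with [80, 64, 77, 93, 67] (different length) produces [2, 20, 80, 64, 77, 93, 67, 18].

[2, 20, 80, 64, 77, 93, 67, 18]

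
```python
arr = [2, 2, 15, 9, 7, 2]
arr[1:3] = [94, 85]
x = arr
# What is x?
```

arr starts as [2, 2, 15, 9, 7, 2] (length 6). The slice arr[1:3] covers indices [1, 2] with values [2, 15]. Replacing that slice with [94, 85] (same length) produces [2, 94, 85, 9, 7, 2].

[2, 94, 85, 9, 7, 2]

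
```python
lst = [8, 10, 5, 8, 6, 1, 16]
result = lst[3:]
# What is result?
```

lst has length 7. The slice lst[3:] selects indices [3, 4, 5, 6] (3->8, 4->6, 5->1, 6->16), giving [8, 6, 1, 16].

[8, 6, 1, 16]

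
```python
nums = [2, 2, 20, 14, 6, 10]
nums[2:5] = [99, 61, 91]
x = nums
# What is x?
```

nums starts as [2, 2, 20, 14, 6, 10] (length 6). The slice nums[2:5] covers indices [2, 3, 4] with values [20, 14, 6]. Replacing that slice with [99, 61, 91] (same length) produces [2, 2, 99, 61, 91, 10].

[2, 2, 99, 61, 91, 10]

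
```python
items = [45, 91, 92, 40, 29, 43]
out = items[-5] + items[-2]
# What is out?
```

items has length 6. Negative index -5 maps to positive index 6 + (-5) = 1. items[1] = 91.
items has length 6. Negative index -2 maps to positive index 6 + (-2) = 4. items[4] = 29.
Sum: 91 + 29 = 120.

120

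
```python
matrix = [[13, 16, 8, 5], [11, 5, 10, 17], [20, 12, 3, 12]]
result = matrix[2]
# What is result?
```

matrix has 3 rows. Row 2 is [20, 12, 3, 12].

[20, 12, 3, 12]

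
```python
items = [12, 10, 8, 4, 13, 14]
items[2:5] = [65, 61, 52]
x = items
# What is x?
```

items starts as [12, 10, 8, 4, 13, 14] (length 6). The slice items[2:5] covers indices [2, 3, 4] with values [8, 4, 13]. Replacing that slice with [65, 61, 52] (same length) produces [12, 10, 65, 61, 52, 14].

[12, 10, 65, 61, 52, 14]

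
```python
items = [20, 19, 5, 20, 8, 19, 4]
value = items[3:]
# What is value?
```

items has length 7. The slice items[3:] selects indices [3, 4, 5, 6] (3->20, 4->8, 5->19, 6->4), giving [20, 8, 19, 4].

[20, 8, 19, 4]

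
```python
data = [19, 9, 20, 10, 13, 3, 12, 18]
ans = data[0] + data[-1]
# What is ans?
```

data has length 8. data[0] = 19.
data has length 8. Negative index -1 maps to positive index 8 + (-1) = 7. data[7] = 18.
Sum: 19 + 18 = 37.

37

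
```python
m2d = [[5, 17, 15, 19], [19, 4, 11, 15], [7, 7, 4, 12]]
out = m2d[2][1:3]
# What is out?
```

m2d[2] = [7, 7, 4, 12]. m2d[2] has length 4. The slice m2d[2][1:3] selects indices [1, 2] (1->7, 2->4), giving [7, 4].

[7, 4]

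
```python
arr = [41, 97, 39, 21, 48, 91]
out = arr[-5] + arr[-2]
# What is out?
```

arr has length 6. Negative index -5 maps to positive index 6 + (-5) = 1. arr[1] = 97.
arr has length 6. Negative index -2 maps to positive index 6 + (-2) = 4. arr[4] = 48.
Sum: 97 + 48 = 145.

145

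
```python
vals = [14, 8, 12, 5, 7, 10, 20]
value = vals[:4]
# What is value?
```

vals has length 7. The slice vals[:4] selects indices [0, 1, 2, 3] (0->14, 1->8, 2->12, 3->5), giving [14, 8, 12, 5].

[14, 8, 12, 5]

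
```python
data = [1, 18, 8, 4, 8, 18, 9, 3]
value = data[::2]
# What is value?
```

data has length 8. The slice data[::2] selects indices [0, 2, 4, 6] (0->1, 2->8, 4->8, 6->9), giving [1, 8, 8, 9].

[1, 8, 8, 9]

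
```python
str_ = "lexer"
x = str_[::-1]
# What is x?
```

str_ has length 5. The slice str_[::-1] selects indices [4, 3, 2, 1, 0] (4->'r', 3->'e', 2->'x', 1->'e', 0->'l'), giving 'rexel'.

'rexel'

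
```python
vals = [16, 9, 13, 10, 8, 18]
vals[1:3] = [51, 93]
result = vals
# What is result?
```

vals starts as [16, 9, 13, 10, 8, 18] (length 6). The slice vals[1:3] covers indices [1, 2] with values [9, 13]. Replacing that slice with [51, 93] (same length) produces [16, 51, 93, 10, 8, 18].

[16, 51, 93, 10, 8, 18]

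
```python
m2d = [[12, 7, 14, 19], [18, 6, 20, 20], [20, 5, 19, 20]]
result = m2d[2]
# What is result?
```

m2d has 3 rows. Row 2 is [20, 5, 19, 20].

[20, 5, 19, 20]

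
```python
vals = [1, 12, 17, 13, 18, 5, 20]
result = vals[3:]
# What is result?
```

vals has length 7. The slice vals[3:] selects indices [3, 4, 5, 6] (3->13, 4->18, 5->5, 6->20), giving [13, 18, 5, 20].

[13, 18, 5, 20]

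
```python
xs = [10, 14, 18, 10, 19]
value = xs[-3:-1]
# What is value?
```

xs has length 5. The slice xs[-3:-1] selects indices [2, 3] (2->18, 3->10), giving [18, 10].

[18, 10]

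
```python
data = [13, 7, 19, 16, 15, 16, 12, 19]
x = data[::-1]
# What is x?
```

data has length 8. The slice data[::-1] selects indices [7, 6, 5, 4, 3, 2, 1, 0] (7->19, 6->12, 5->16, 4->15, 3->16, 2->19, 1->7, 0->13), giving [19, 12, 16, 15, 16, 19, 7, 13].

[19, 12, 16, 15, 16, 19, 7, 13]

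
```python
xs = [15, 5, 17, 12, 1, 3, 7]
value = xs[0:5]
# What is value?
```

xs has length 7. The slice xs[0:5] selects indices [0, 1, 2, 3, 4] (0->15, 1->5, 2->17, 3->12, 4->1), giving [15, 5, 17, 12, 1].

[15, 5, 17, 12, 1]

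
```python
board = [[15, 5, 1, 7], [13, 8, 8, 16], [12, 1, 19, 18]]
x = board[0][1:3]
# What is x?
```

board[0] = [15, 5, 1, 7]. board[0] has length 4. The slice board[0][1:3] selects indices [1, 2] (1->5, 2->1), giving [5, 1].

[5, 1]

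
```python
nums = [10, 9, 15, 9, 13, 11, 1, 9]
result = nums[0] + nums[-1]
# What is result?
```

nums has length 8. nums[0] = 10.
nums has length 8. Negative index -1 maps to positive index 8 + (-1) = 7. nums[7] = 9.
Sum: 10 + 9 = 19.

19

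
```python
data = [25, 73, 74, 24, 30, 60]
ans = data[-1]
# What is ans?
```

data has length 6. Negative index -1 maps to positive index 6 + (-1) = 5. data[5] = 60.

60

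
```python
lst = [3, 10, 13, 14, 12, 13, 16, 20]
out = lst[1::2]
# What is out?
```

lst has length 8. The slice lst[1::2] selects indices [1, 3, 5, 7] (1->10, 3->14, 5->13, 7->20), giving [10, 14, 13, 20].

[10, 14, 13, 20]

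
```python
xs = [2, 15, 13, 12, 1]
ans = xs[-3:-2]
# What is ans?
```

xs has length 5. The slice xs[-3:-2] selects indices [2] (2->13), giving [13].

[13]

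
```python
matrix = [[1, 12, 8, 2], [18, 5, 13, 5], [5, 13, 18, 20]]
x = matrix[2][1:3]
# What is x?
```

matrix[2] = [5, 13, 18, 20]. matrix[2] has length 4. The slice matrix[2][1:3] selects indices [1, 2] (1->13, 2->18), giving [13, 18].

[13, 18]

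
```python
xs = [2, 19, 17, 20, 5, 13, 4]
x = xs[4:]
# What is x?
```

xs has length 7. The slice xs[4:] selects indices [4, 5, 6] (4->5, 5->13, 6->4), giving [5, 13, 4].

[5, 13, 4]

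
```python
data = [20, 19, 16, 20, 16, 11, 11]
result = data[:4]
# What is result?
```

data has length 7. The slice data[:4] selects indices [0, 1, 2, 3] (0->20, 1->19, 2->16, 3->20), giving [20, 19, 16, 20].

[20, 19, 16, 20]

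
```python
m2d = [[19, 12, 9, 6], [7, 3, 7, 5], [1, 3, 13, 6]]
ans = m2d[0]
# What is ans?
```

m2d has 3 rows. Row 0 is [19, 12, 9, 6].

[19, 12, 9, 6]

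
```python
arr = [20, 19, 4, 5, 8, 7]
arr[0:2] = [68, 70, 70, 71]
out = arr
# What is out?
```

arr starts as [20, 19, 4, 5, 8, 7] (length 6). The slice arr[0:2] covers indices [0, 1] with values [20, 19]. Replacing that slice with [68, 70, 70, 71] (different length) produces [68, 70, 70, 71, 4, 5, 8, 7].

[68, 70, 70, 71, 4, 5, 8, 7]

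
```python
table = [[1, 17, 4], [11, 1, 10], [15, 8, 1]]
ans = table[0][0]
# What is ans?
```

table[0] = [1, 17, 4]. Taking column 0 of that row yields 1.

1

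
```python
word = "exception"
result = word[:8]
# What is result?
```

word has length 9. The slice word[:8] selects indices [0, 1, 2, 3, 4, 5, 6, 7] (0->'e', 1->'x', 2->'c', 3->'e', 4->'p', 5->'t', 6->'i', 7->'o'), giving 'exceptio'.

'exceptio'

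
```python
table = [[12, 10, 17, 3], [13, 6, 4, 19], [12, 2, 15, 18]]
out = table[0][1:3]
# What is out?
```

table[0] = [12, 10, 17, 3]. table[0] has length 4. The slice table[0][1:3] selects indices [1, 2] (1->10, 2->17), giving [10, 17].

[10, 17]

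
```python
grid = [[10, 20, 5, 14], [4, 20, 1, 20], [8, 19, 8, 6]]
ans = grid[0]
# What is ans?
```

grid has 3 rows. Row 0 is [10, 20, 5, 14].

[10, 20, 5, 14]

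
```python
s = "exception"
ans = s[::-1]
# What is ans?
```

s has length 9. The slice s[::-1] selects indices [8, 7, 6, 5, 4, 3, 2, 1, 0] (8->'n', 7->'o', 6->'i', 5->'t', 4->'p', 3->'e', 2->'c', 1->'x', 0->'e'), giving 'noitpecxe'.

'noitpecxe'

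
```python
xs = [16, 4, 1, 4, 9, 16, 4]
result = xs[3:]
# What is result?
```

xs has length 7. The slice xs[3:] selects indices [3, 4, 5, 6] (3->4, 4->9, 5->16, 6->4), giving [4, 9, 16, 4].

[4, 9, 16, 4]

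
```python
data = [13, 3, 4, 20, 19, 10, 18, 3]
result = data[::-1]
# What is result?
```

data has length 8. The slice data[::-1] selects indices [7, 6, 5, 4, 3, 2, 1, 0] (7->3, 6->18, 5->10, 4->19, 3->20, 2->4, 1->3, 0->13), giving [3, 18, 10, 19, 20, 4, 3, 13].

[3, 18, 10, 19, 20, 4, 3, 13]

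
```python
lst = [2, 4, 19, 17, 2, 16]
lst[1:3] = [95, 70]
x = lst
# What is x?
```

lst starts as [2, 4, 19, 17, 2, 16] (length 6). The slice lst[1:3] covers indices [1, 2] with values [4, 19]. Replacing that slice with [95, 70] (same length) produces [2, 95, 70, 17, 2, 16].

[2, 95, 70, 17, 2, 16]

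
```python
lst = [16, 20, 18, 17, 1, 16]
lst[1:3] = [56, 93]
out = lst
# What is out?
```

lst starts as [16, 20, 18, 17, 1, 16] (length 6). The slice lst[1:3] covers indices [1, 2] with values [20, 18]. Replacing that slice with [56, 93] (same length) produces [16, 56, 93, 17, 1, 16].

[16, 56, 93, 17, 1, 16]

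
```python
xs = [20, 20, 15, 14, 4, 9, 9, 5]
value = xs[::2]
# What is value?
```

xs has length 8. The slice xs[::2] selects indices [0, 2, 4, 6] (0->20, 2->15, 4->4, 6->9), giving [20, 15, 4, 9].

[20, 15, 4, 9]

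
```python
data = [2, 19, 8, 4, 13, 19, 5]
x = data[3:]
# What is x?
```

data has length 7. The slice data[3:] selects indices [3, 4, 5, 6] (3->4, 4->13, 5->19, 6->5), giving [4, 13, 19, 5].

[4, 13, 19, 5]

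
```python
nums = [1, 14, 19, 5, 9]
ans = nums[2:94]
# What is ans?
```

nums has length 5. The slice nums[2:94] selects indices [2, 3, 4] (2->19, 3->5, 4->9), giving [19, 5, 9].

[19, 5, 9]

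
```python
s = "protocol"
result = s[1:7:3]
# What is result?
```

s has length 8. The slice s[1:7:3] selects indices [1, 4] (1->'r', 4->'o'), giving 'ro'.

'ro'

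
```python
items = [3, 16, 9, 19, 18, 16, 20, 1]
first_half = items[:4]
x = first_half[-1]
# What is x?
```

items has length 8. The slice items[:4] selects indices [0, 1, 2, 3] (0->3, 1->16, 2->9, 3->19), giving [3, 16, 9, 19]. So first_half = [3, 16, 9, 19]. Then first_half[-1] = 19.

19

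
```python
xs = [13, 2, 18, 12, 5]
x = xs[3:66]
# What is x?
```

xs has length 5. The slice xs[3:66] selects indices [3, 4] (3->12, 4->5), giving [12, 5].

[12, 5]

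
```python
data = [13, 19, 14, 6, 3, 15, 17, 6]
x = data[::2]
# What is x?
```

data has length 8. The slice data[::2] selects indices [0, 2, 4, 6] (0->13, 2->14, 4->3, 6->17), giving [13, 14, 3, 17].

[13, 14, 3, 17]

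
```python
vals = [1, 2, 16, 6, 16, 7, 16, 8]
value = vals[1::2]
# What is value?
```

vals has length 8. The slice vals[1::2] selects indices [1, 3, 5, 7] (1->2, 3->6, 5->7, 7->8), giving [2, 6, 7, 8].

[2, 6, 7, 8]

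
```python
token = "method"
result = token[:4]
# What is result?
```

token has length 6. The slice token[:4] selects indices [0, 1, 2, 3] (0->'m', 1->'e', 2->'t', 3->'h'), giving 'meth'.

'meth'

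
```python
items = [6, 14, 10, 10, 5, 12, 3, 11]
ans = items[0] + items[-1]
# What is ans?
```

items has length 8. items[0] = 6.
items has length 8. Negative index -1 maps to positive index 8 + (-1) = 7. items[7] = 11.
Sum: 6 + 11 = 17.

17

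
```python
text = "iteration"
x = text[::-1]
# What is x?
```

text has length 9. The slice text[::-1] selects indices [8, 7, 6, 5, 4, 3, 2, 1, 0] (8->'n', 7->'o', 6->'i', 5->'t', 4->'a', 3->'r', 2->'e', 1->'t', 0->'i'), giving 'noitareti'.

'noitareti'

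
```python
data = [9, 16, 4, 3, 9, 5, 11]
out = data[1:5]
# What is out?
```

data has length 7. The slice data[1:5] selects indices [1, 2, 3, 4] (1->16, 2->4, 3->3, 4->9), giving [16, 4, 3, 9].

[16, 4, 3, 9]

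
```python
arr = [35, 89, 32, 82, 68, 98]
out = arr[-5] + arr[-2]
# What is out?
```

arr has length 6. Negative index -5 maps to positive index 6 + (-5) = 1. arr[1] = 89.
arr has length 6. Negative index -2 maps to positive index 6 + (-2) = 4. arr[4] = 68.
Sum: 89 + 68 = 157.

157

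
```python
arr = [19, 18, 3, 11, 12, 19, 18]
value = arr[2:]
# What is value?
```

arr has length 7. The slice arr[2:] selects indices [2, 3, 4, 5, 6] (2->3, 3->11, 4->12, 5->19, 6->18), giving [3, 11, 12, 19, 18].

[3, 11, 12, 19, 18]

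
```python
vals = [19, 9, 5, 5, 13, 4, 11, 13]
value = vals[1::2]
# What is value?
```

vals has length 8. The slice vals[1::2] selects indices [1, 3, 5, 7] (1->9, 3->5, 5->4, 7->13), giving [9, 5, 4, 13].

[9, 5, 4, 13]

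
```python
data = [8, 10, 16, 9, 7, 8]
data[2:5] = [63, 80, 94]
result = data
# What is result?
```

data starts as [8, 10, 16, 9, 7, 8] (length 6). The slice data[2:5] covers indices [2, 3, 4] with values [16, 9, 7]. Replacing that slice with [63, 80, 94] (same length) produces [8, 10, 63, 80, 94, 8].

[8, 10, 63, 80, 94, 8]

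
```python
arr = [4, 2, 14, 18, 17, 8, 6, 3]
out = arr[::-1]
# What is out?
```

arr has length 8. The slice arr[::-1] selects indices [7, 6, 5, 4, 3, 2, 1, 0] (7->3, 6->6, 5->8, 4->17, 3->18, 2->14, 1->2, 0->4), giving [3, 6, 8, 17, 18, 14, 2, 4].

[3, 6, 8, 17, 18, 14, 2, 4]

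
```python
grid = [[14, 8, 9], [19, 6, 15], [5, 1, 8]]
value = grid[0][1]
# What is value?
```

grid[0] = [14, 8, 9]. Taking column 1 of that row yields 8.

8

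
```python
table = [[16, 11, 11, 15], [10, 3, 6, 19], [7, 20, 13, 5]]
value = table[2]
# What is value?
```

table has 3 rows. Row 2 is [7, 20, 13, 5].

[7, 20, 13, 5]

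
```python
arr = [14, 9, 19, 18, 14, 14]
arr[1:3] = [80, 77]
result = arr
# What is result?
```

arr starts as [14, 9, 19, 18, 14, 14] (length 6). The slice arr[1:3] covers indices [1, 2] with values [9, 19]. Replacing that slice with [80, 77] (same length) produces [14, 80, 77, 18, 14, 14].

[14, 80, 77, 18, 14, 14]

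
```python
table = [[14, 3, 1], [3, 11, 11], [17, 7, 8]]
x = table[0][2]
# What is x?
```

table[0] = [14, 3, 1]. Taking column 2 of that row yields 1.

1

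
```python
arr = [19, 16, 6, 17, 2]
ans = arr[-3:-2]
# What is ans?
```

arr has length 5. The slice arr[-3:-2] selects indices [2] (2->6), giving [6].

[6]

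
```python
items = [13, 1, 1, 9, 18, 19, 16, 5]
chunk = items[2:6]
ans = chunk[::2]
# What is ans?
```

items has length 8. The slice items[2:6] selects indices [2, 3, 4, 5] (2->1, 3->9, 4->18, 5->19), giving [1, 9, 18, 19]. So chunk = [1, 9, 18, 19]. chunk has length 4. The slice chunk[::2] selects indices [0, 2] (0->1, 2->18), giving [1, 18].

[1, 18]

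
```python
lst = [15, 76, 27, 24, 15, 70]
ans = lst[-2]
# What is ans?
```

lst has length 6. Negative index -2 maps to positive index 6 + (-2) = 4. lst[4] = 15.

15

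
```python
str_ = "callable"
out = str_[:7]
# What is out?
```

str_ has length 8. The slice str_[:7] selects indices [0, 1, 2, 3, 4, 5, 6] (0->'c', 1->'a', 2->'l', 3->'l', 4->'a', 5->'b', 6->'l'), giving 'callabl'.

'callabl'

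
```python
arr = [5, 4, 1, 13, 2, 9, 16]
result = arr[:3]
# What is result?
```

arr has length 7. The slice arr[:3] selects indices [0, 1, 2] (0->5, 1->4, 2->1), giving [5, 4, 1].

[5, 4, 1]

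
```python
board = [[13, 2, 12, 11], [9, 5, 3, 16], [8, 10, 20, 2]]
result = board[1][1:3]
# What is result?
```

board[1] = [9, 5, 3, 16]. board[1] has length 4. The slice board[1][1:3] selects indices [1, 2] (1->5, 2->3), giving [5, 3].

[5, 3]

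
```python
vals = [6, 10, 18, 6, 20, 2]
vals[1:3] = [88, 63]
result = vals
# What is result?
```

vals starts as [6, 10, 18, 6, 20, 2] (length 6). The slice vals[1:3] covers indices [1, 2] with values [10, 18]. Replacing that slice with [88, 63] (same length) produces [6, 88, 63, 6, 20, 2].

[6, 88, 63, 6, 20, 2]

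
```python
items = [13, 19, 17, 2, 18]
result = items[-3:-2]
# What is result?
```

items has length 5. The slice items[-3:-2] selects indices [2] (2->17), giving [17].

[17]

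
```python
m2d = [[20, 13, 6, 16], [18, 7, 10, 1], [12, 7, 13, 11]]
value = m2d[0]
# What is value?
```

m2d has 3 rows. Row 0 is [20, 13, 6, 16].

[20, 13, 6, 16]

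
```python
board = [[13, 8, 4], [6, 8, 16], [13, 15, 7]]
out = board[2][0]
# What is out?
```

board[2] = [13, 15, 7]. Taking column 0 of that row yields 13.

13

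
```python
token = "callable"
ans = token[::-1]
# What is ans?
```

token has length 8. The slice token[::-1] selects indices [7, 6, 5, 4, 3, 2, 1, 0] (7->'e', 6->'l', 5->'b', 4->'a', 3->'l', 2->'l', 1->'a', 0->'c'), giving 'elballac'.

'elballac'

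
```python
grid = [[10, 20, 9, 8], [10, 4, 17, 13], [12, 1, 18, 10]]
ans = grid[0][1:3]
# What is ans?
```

grid[0] = [10, 20, 9, 8]. grid[0] has length 4. The slice grid[0][1:3] selects indices [1, 2] (1->20, 2->9), giving [20, 9].

[20, 9]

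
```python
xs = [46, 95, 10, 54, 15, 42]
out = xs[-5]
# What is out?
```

xs has length 6. Negative index -5 maps to positive index 6 + (-5) = 1. xs[1] = 95.

95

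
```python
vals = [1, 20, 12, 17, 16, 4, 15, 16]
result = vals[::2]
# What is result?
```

vals has length 8. The slice vals[::2] selects indices [0, 2, 4, 6] (0->1, 2->12, 4->16, 6->15), giving [1, 12, 16, 15].

[1, 12, 16, 15]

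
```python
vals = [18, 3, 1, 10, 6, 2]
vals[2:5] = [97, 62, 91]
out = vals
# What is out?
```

vals starts as [18, 3, 1, 10, 6, 2] (length 6). The slice vals[2:5] covers indices [2, 3, 4] with values [1, 10, 6]. Replacing that slice with [97, 62, 91] (same length) produces [18, 3, 97, 62, 91, 2].

[18, 3, 97, 62, 91, 2]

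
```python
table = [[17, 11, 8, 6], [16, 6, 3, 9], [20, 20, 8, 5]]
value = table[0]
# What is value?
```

table has 3 rows. Row 0 is [17, 11, 8, 6].

[17, 11, 8, 6]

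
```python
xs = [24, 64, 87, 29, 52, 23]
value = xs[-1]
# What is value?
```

xs has length 6. Negative index -1 maps to positive index 6 + (-1) = 5. xs[5] = 23.

23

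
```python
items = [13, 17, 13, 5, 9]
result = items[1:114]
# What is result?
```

items has length 5. The slice items[1:114] selects indices [1, 2, 3, 4] (1->17, 2->13, 3->5, 4->9), giving [17, 13, 5, 9].

[17, 13, 5, 9]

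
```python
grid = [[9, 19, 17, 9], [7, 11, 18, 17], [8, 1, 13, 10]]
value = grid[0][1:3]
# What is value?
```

grid[0] = [9, 19, 17, 9]. grid[0] has length 4. The slice grid[0][1:3] selects indices [1, 2] (1->19, 2->17), giving [19, 17].

[19, 17]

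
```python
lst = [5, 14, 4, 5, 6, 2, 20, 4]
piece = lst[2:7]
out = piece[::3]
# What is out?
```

lst has length 8. The slice lst[2:7] selects indices [2, 3, 4, 5, 6] (2->4, 3->5, 4->6, 5->2, 6->20), giving [4, 5, 6, 2, 20]. So piece = [4, 5, 6, 2, 20]. piece has length 5. The slice piece[::3] selects indices [0, 3] (0->4, 3->2), giving [4, 2].

[4, 2]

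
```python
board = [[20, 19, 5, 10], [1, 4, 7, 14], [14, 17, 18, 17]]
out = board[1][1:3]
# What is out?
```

board[1] = [1, 4, 7, 14]. board[1] has length 4. The slice board[1][1:3] selects indices [1, 2] (1->4, 2->7), giving [4, 7].

[4, 7]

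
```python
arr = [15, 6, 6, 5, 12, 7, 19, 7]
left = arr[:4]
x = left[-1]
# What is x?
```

arr has length 8. The slice arr[:4] selects indices [0, 1, 2, 3] (0->15, 1->6, 2->6, 3->5), giving [15, 6, 6, 5]. So left = [15, 6, 6, 5]. Then left[-1] = 5.

5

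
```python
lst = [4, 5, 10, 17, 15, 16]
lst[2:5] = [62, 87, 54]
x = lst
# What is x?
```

lst starts as [4, 5, 10, 17, 15, 16] (length 6). The slice lst[2:5] covers indices [2, 3, 4] with values [10, 17, 15]. Replacing that slice with [62, 87, 54] (same length) produces [4, 5, 62, 87, 54, 16].

[4, 5, 62, 87, 54, 16]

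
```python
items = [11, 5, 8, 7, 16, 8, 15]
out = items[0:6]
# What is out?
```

items has length 7. The slice items[0:6] selects indices [0, 1, 2, 3, 4, 5] (0->11, 1->5, 2->8, 3->7, 4->16, 5->8), giving [11, 5, 8, 7, 16, 8].

[11, 5, 8, 7, 16, 8]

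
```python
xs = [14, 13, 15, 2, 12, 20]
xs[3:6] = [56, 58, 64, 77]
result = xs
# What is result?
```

xs starts as [14, 13, 15, 2, 12, 20] (length 6). The slice xs[3:6] covers indices [3, 4, 5] with values [2, 12, 20]. Replacing that slice with [56, 58, 64, 77] (different length) produces [14, 13, 15, 56, 58, 64, 77].

[14, 13, 15, 56, 58, 64, 77]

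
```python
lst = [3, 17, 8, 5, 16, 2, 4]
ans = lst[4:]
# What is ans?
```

lst has length 7. The slice lst[4:] selects indices [4, 5, 6] (4->16, 5->2, 6->4), giving [16, 2, 4].

[16, 2, 4]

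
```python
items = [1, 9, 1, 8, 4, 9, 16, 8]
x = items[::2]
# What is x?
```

items has length 8. The slice items[::2] selects indices [0, 2, 4, 6] (0->1, 2->1, 4->4, 6->16), giving [1, 1, 4, 16].

[1, 1, 4, 16]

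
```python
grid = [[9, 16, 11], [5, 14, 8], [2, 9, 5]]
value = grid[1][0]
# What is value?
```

grid[1] = [5, 14, 8]. Taking column 0 of that row yields 5.

5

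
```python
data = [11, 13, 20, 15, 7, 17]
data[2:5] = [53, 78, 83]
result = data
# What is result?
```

data starts as [11, 13, 20, 15, 7, 17] (length 6). The slice data[2:5] covers indices [2, 3, 4] with values [20, 15, 7]. Replacing that slice with [53, 78, 83] (same length) produces [11, 13, 53, 78, 83, 17].

[11, 13, 53, 78, 83, 17]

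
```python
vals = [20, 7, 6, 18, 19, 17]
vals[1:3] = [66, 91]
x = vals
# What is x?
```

vals starts as [20, 7, 6, 18, 19, 17] (length 6). The slice vals[1:3] covers indices [1, 2] with values [7, 6]. Replacing that slice with [66, 91] (same length) produces [20, 66, 91, 18, 19, 17].

[20, 66, 91, 18, 19, 17]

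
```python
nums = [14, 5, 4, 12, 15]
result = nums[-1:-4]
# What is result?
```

nums has length 5. The slice nums[-1:-4] resolves to an empty index range, so the result is [].

[]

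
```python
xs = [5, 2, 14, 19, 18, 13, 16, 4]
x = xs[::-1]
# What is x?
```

xs has length 8. The slice xs[::-1] selects indices [7, 6, 5, 4, 3, 2, 1, 0] (7->4, 6->16, 5->13, 4->18, 3->19, 2->14, 1->2, 0->5), giving [4, 16, 13, 18, 19, 14, 2, 5].

[4, 16, 13, 18, 19, 14, 2, 5]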